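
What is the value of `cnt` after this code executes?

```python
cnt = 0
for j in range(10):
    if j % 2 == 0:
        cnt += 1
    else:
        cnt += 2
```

Let's trace through this code step by step.

Initialize: cnt = 0
Entering loop: for j in range(10):

After execution: cnt = 15
15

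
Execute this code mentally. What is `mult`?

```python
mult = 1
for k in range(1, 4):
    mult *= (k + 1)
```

Let's trace through this code step by step.

Initialize: mult = 1
Entering loop: for k in range(1, 4):

After execution: mult = 24
24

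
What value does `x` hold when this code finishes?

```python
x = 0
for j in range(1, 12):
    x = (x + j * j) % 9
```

Let's trace through this code step by step.

Initialize: x = 0
Entering loop: for j in range(1, 12):

After execution: x = 2
2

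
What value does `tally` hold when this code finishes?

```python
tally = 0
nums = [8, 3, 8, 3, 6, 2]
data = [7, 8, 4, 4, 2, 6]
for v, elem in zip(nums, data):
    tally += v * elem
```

Let's trace through this code step by step.

Initialize: tally = 0
Initialize: nums = [8, 3, 8, 3, 6, 2]
Initialize: data = [7, 8, 4, 4, 2, 6]
Entering loop: for v, elem in zip(nums, data):

After execution: tally = 148
148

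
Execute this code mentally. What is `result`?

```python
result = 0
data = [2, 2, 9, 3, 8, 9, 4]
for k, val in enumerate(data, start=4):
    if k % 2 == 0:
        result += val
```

Let's trace through this code step by step.

Initialize: result = 0
Initialize: data = [2, 2, 9, 3, 8, 9, 4]
Entering loop: for k, val in enumerate(data, start=4):

After execution: result = 23
23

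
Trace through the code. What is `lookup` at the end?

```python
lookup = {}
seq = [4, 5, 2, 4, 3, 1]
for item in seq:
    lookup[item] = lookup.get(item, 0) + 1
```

Let's trace through this code step by step.

Initialize: lookup = {}
Initialize: seq = [4, 5, 2, 4, 3, 1]
Entering loop: for item in seq:

After execution: lookup = {4: 2, 5: 1, 2: 1, 3: 1, 1: 1}
{4: 2, 5: 1, 2: 1, 3: 1, 1: 1}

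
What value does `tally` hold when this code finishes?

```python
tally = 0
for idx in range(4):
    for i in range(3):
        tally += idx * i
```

Let's trace through this code step by step.

Initialize: tally = 0
Entering loop: for idx in range(4):

After execution: tally = 18
18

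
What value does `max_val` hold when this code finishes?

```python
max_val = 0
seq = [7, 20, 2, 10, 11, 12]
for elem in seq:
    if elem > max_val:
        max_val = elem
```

Let's trace through this code step by step.

Initialize: max_val = 0
Initialize: seq = [7, 20, 2, 10, 11, 12]
Entering loop: for elem in seq:

After execution: max_val = 20
20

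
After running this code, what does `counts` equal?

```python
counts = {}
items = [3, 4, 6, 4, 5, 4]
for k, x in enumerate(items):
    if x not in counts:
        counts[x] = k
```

Let's trace through this code step by step.

Initialize: counts = {}
Initialize: items = [3, 4, 6, 4, 5, 4]
Entering loop: for k, x in enumerate(items):

After execution: counts = {3: 0, 4: 1, 6: 2, 5: 4}
{3: 0, 4: 1, 6: 2, 5: 4}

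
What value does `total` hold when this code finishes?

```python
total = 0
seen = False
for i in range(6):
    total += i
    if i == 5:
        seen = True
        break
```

Let's trace through this code step by step.

Initialize: total = 0
Initialize: seen = False
Entering loop: for i in range(6):

After execution: total = 15
15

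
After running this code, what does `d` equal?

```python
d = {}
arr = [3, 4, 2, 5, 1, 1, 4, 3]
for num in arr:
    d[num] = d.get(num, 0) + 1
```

Let's trace through this code step by step.

Initialize: d = {}
Initialize: arr = [3, 4, 2, 5, 1, 1, 4, 3]
Entering loop: for num in arr:

After execution: d = {3: 2, 4: 2, 2: 1, 5: 1, 1: 2}
{3: 2, 4: 2, 2: 1, 5: 1, 1: 2}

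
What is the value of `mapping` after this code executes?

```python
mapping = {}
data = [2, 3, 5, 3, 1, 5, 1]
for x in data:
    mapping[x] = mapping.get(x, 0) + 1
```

Let's trace through this code step by step.

Initialize: mapping = {}
Initialize: data = [2, 3, 5, 3, 1, 5, 1]
Entering loop: for x in data:

After execution: mapping = {2: 1, 3: 2, 5: 2, 1: 2}
{2: 1, 3: 2, 5: 2, 1: 2}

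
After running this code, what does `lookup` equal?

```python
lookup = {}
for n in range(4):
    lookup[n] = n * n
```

Let's trace through this code step by step.

Initialize: lookup = {}
Entering loop: for n in range(4):

After execution: lookup = {0: 0, 1: 1, 2: 4, 3: 9}
{0: 0, 1: 1, 2: 4, 3: 9}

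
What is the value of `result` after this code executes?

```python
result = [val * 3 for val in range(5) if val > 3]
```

Let's trace through this code step by step.

Initialize: result = [val * 3 for val in range(5) if val > 3]

After execution: result = [12]
[12]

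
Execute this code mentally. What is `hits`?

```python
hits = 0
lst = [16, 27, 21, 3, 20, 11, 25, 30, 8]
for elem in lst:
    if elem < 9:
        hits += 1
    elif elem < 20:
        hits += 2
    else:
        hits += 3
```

Let's trace through this code step by step.

Initialize: hits = 0
Initialize: lst = [16, 27, 21, 3, 20, 11, 25, 30, 8]
Entering loop: for elem in lst:

After execution: hits = 21
21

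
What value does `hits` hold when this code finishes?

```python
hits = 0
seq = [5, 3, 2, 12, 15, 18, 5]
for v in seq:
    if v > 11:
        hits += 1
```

Let's trace through this code step by step.

Initialize: hits = 0
Initialize: seq = [5, 3, 2, 12, 15, 18, 5]
Entering loop: for v in seq:

After execution: hits = 3
3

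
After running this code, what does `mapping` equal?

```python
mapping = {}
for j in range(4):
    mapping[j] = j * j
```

Let's trace through this code step by step.

Initialize: mapping = {}
Entering loop: for j in range(4):

After execution: mapping = {0: 0, 1: 1, 2: 4, 3: 9}
{0: 0, 1: 1, 2: 4, 3: 9}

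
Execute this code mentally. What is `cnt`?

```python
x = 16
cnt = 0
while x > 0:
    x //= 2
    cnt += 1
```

Let's trace through this code step by step.

Initialize: x = 16
Initialize: cnt = 0
Entering loop: while x > 0:

After execution: cnt = 5
5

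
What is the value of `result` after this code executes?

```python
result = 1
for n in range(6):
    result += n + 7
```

Let's trace through this code step by step.

Initialize: result = 1
Entering loop: for n in range(6):

After execution: result = 58
58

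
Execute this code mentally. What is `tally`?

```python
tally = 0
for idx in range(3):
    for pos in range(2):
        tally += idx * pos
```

Let's trace through this code step by step.

Initialize: tally = 0
Entering loop: for idx in range(3):

After execution: tally = 3
3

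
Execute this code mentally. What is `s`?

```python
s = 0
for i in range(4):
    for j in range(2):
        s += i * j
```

Let's trace through this code step by step.

Initialize: s = 0
Entering loop: for i in range(4):

After execution: s = 6
6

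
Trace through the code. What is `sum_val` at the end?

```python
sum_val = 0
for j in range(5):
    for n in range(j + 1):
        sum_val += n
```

Let's trace through this code step by step.

Initialize: sum_val = 0
Entering loop: for j in range(5):

After execution: sum_val = 20
20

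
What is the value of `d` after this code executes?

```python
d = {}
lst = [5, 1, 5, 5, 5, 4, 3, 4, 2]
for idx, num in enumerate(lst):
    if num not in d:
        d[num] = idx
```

Let's trace through this code step by step.

Initialize: d = {}
Initialize: lst = [5, 1, 5, 5, 5, 4, 3, 4, 2]
Entering loop: for idx, num in enumerate(lst):

After execution: d = {5: 0, 1: 1, 4: 5, 3: 6, 2: 8}
{5: 0, 1: 1, 4: 5, 3: 6, 2: 8}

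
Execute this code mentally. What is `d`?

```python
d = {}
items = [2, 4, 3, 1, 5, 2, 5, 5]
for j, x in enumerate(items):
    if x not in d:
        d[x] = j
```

Let's trace through this code step by step.

Initialize: d = {}
Initialize: items = [2, 4, 3, 1, 5, 2, 5, 5]
Entering loop: for j, x in enumerate(items):

After execution: d = {2: 0, 4: 1, 3: 2, 1: 3, 5: 4}
{2: 0, 4: 1, 3: 2, 1: 3, 5: 4}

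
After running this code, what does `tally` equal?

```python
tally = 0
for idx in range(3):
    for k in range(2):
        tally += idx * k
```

Let's trace through this code step by step.

Initialize: tally = 0
Entering loop: for idx in range(3):

After execution: tally = 3
3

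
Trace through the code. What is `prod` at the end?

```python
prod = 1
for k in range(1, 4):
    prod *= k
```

Let's trace through this code step by step.

Initialize: prod = 1
Entering loop: for k in range(1, 4):

After execution: prod = 6
6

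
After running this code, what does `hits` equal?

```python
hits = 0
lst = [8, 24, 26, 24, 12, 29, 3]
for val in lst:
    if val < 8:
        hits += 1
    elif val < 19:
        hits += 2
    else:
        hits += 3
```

Let's trace through this code step by step.

Initialize: hits = 0
Initialize: lst = [8, 24, 26, 24, 12, 29, 3]
Entering loop: for val in lst:

After execution: hits = 17
17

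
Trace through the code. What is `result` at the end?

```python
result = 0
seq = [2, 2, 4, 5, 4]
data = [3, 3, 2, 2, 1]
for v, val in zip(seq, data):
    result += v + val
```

Let's trace through this code step by step.

Initialize: result = 0
Initialize: seq = [2, 2, 4, 5, 4]
Initialize: data = [3, 3, 2, 2, 1]
Entering loop: for v, val in zip(seq, data):

After execution: result = 28
28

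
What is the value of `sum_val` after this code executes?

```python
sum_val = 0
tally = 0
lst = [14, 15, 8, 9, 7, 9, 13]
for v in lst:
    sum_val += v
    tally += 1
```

Let's trace through this code step by step.

Initialize: sum_val = 0
Initialize: tally = 0
Initialize: lst = [14, 15, 8, 9, 7, 9, 13]
Entering loop: for v in lst:

After execution: sum_val = 75
75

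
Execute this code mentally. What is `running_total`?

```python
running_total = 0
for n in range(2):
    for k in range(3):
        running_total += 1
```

Let's trace through this code step by step.

Initialize: running_total = 0
Entering loop: for n in range(2):

After execution: running_total = 6
6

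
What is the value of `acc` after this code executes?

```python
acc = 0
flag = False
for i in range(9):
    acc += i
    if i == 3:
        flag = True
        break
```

Let's trace through this code step by step.

Initialize: acc = 0
Initialize: flag = False
Entering loop: for i in range(9):

After execution: acc = 6
6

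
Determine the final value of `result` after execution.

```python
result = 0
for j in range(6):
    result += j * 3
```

Let's trace through this code step by step.

Initialize: result = 0
Entering loop: for j in range(6):

After execution: result = 45
45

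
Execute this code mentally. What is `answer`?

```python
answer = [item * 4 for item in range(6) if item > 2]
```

Let's trace through this code step by step.

Initialize: answer = [item * 4 for item in range(6) if item > 2]

After execution: answer = [12, 16, 20]
[12, 16, 20]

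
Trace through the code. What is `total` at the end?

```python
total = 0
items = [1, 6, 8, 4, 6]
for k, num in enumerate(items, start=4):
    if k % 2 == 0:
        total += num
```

Let's trace through this code step by step.

Initialize: total = 0
Initialize: items = [1, 6, 8, 4, 6]
Entering loop: for k, num in enumerate(items, start=4):

After execution: total = 15
15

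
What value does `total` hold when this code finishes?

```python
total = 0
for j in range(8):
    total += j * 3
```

Let's trace through this code step by step.

Initialize: total = 0
Entering loop: for j in range(8):

After execution: total = 84
84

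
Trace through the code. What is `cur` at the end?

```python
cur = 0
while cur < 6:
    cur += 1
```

Let's trace through this code step by step.

Initialize: cur = 0
Entering loop: while cur < 6:

After execution: cur = 6
6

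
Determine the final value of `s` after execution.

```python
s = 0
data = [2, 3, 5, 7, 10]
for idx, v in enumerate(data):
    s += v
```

Let's trace through this code step by step.

Initialize: s = 0
Initialize: data = [2, 3, 5, 7, 10]
Entering loop: for idx, v in enumerate(data):

After execution: s = 27
27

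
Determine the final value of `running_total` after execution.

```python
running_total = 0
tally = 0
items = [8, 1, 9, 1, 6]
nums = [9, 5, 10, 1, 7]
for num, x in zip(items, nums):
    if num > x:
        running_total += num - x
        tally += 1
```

Let's trace through this code step by step.

Initialize: running_total = 0
Initialize: tally = 0
Initialize: items = [8, 1, 9, 1, 6]
Initialize: nums = [9, 5, 10, 1, 7]
Entering loop: for num, x in zip(items, nums):

After execution: running_total = 0
0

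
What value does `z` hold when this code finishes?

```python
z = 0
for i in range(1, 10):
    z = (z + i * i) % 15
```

Let's trace through this code step by step.

Initialize: z = 0
Entering loop: for i in range(1, 10):

After execution: z = 0
0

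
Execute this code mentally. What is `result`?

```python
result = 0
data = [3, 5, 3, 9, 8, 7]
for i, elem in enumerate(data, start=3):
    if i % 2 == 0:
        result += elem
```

Let's trace through this code step by step.

Initialize: result = 0
Initialize: data = [3, 5, 3, 9, 8, 7]
Entering loop: for i, elem in enumerate(data, start=3):

After execution: result = 21
21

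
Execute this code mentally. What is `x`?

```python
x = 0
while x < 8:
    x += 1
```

Let's trace through this code step by step.

Initialize: x = 0
Entering loop: while x < 8:

After execution: x = 8
8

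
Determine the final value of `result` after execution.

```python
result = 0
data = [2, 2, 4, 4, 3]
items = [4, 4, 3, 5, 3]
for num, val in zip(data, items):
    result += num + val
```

Let's trace through this code step by step.

Initialize: result = 0
Initialize: data = [2, 2, 4, 4, 3]
Initialize: items = [4, 4, 3, 5, 3]
Entering loop: for num, val in zip(data, items):

After execution: result = 34
34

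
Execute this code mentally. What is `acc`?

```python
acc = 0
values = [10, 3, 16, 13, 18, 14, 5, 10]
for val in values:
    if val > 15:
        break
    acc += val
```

Let's trace through this code step by step.

Initialize: acc = 0
Initialize: values = [10, 3, 16, 13, 18, 14, 5, 10]
Entering loop: for val in values:

After execution: acc = 13
13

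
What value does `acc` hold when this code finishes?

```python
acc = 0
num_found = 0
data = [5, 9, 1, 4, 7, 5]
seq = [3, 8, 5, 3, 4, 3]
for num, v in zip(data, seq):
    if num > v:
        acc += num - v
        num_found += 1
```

Let's trace through this code step by step.

Initialize: acc = 0
Initialize: num_found = 0
Initialize: data = [5, 9, 1, 4, 7, 5]
Initialize: seq = [3, 8, 5, 3, 4, 3]
Entering loop: for num, v in zip(data, seq):

After execution: acc = 9
9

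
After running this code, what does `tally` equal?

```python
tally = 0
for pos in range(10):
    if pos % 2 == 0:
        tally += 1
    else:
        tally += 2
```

Let's trace through this code step by step.

Initialize: tally = 0
Entering loop: for pos in range(10):

After execution: tally = 15
15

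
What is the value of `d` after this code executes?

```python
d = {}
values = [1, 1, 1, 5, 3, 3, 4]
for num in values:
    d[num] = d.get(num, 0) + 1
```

Let's trace through this code step by step.

Initialize: d = {}
Initialize: values = [1, 1, 1, 5, 3, 3, 4]
Entering loop: for num in values:

After execution: d = {1: 3, 5: 1, 3: 2, 4: 1}
{1: 3, 5: 1, 3: 2, 4: 1}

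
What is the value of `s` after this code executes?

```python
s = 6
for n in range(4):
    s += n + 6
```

Let's trace through this code step by step.

Initialize: s = 6
Entering loop: for n in range(4):

After execution: s = 36
36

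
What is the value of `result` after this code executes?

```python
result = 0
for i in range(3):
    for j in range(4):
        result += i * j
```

Let's trace through this code step by step.

Initialize: result = 0
Entering loop: for i in range(3):

After execution: result = 18
18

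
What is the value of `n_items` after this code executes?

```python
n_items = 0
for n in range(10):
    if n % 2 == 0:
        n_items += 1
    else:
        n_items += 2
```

Let's trace through this code step by step.

Initialize: n_items = 0
Entering loop: for n in range(10):

After execution: n_items = 15
15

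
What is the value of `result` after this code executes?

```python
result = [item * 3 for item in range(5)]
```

Let's trace through this code step by step.

Initialize: result = [item * 3 for item in range(5)]

After execution: result = [0, 3, 6, 9, 12]
[0, 3, 6, 9, 12]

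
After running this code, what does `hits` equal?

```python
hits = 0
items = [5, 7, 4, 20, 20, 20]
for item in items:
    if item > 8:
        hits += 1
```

Let's trace through this code step by step.

Initialize: hits = 0
Initialize: items = [5, 7, 4, 20, 20, 20]
Entering loop: for item in items:

After execution: hits = 3
3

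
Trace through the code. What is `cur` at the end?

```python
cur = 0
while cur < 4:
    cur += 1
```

Let's trace through this code step by step.

Initialize: cur = 0
Entering loop: while cur < 4:

After execution: cur = 4
4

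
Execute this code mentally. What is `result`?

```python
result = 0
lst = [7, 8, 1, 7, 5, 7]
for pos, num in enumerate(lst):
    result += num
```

Let's trace through this code step by step.

Initialize: result = 0
Initialize: lst = [7, 8, 1, 7, 5, 7]
Entering loop: for pos, num in enumerate(lst):

After execution: result = 35
35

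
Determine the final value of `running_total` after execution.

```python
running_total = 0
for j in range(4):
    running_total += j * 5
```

Let's trace through this code step by step.

Initialize: running_total = 0
Entering loop: for j in range(4):

After execution: running_total = 30
30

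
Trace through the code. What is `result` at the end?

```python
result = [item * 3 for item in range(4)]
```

Let's trace through this code step by step.

Initialize: result = [item * 3 for item in range(4)]

After execution: result = [0, 3, 6, 9]
[0, 3, 6, 9]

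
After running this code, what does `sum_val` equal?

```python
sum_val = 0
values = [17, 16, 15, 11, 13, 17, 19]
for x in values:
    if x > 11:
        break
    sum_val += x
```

Let's trace through this code step by step.

Initialize: sum_val = 0
Initialize: values = [17, 16, 15, 11, 13, 17, 19]
Entering loop: for x in values:

After execution: sum_val = 0
0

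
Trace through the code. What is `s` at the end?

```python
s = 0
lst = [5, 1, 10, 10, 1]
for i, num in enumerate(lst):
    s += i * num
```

Let's trace through this code step by step.

Initialize: s = 0
Initialize: lst = [5, 1, 10, 10, 1]
Entering loop: for i, num in enumerate(lst):

After execution: s = 55
55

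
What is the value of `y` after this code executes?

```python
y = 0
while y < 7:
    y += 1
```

Let's trace through this code step by step.

Initialize: y = 0
Entering loop: while y < 7:

After execution: y = 7
7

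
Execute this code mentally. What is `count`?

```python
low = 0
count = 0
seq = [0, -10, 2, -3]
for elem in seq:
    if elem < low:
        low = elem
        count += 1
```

Let's trace through this code step by step.

Initialize: low = 0
Initialize: count = 0
Initialize: seq = [0, -10, 2, -3]
Entering loop: for elem in seq:

After execution: count = 1
1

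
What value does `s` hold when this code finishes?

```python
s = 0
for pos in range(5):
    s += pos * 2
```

Let's trace through this code step by step.

Initialize: s = 0
Entering loop: for pos in range(5):

After execution: s = 20
20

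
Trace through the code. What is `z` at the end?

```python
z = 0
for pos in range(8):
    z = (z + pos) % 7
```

Let's trace through this code step by step.

Initialize: z = 0
Entering loop: for pos in range(8):

After execution: z = 0
0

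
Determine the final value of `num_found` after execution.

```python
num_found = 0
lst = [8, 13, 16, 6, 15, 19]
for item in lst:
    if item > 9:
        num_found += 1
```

Let's trace through this code step by step.

Initialize: num_found = 0
Initialize: lst = [8, 13, 16, 6, 15, 19]
Entering loop: for item in lst:

After execution: num_found = 4
4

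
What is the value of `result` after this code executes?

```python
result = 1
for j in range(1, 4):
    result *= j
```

Let's trace through this code step by step.

Initialize: result = 1
Entering loop: for j in range(1, 4):

After execution: result = 6
6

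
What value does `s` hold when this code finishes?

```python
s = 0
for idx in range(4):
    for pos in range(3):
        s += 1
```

Let's trace through this code step by step.

Initialize: s = 0
Entering loop: for idx in range(4):

After execution: s = 12
12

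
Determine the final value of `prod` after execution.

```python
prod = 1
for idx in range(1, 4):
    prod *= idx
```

Let's trace through this code step by step.

Initialize: prod = 1
Entering loop: for idx in range(1, 4):

After execution: prod = 6
6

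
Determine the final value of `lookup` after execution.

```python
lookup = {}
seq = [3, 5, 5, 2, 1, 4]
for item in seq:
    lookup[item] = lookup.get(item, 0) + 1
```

Let's trace through this code step by step.

Initialize: lookup = {}
Initialize: seq = [3, 5, 5, 2, 1, 4]
Entering loop: for item in seq:

After execution: lookup = {3: 1, 5: 2, 2: 1, 1: 1, 4: 1}
{3: 1, 5: 2, 2: 1, 1: 1, 4: 1}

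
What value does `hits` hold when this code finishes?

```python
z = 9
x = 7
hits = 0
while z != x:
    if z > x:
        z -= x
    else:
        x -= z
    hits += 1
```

Let's trace through this code step by step.

Initialize: z = 9
Initialize: x = 7
Initialize: hits = 0
Entering loop: while z != x:

After execution: hits = 5
5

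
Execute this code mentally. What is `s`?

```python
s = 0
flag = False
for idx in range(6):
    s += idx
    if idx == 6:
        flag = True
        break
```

Let's trace through this code step by step.

Initialize: s = 0
Initialize: flag = False
Entering loop: for idx in range(6):

After execution: s = 15
15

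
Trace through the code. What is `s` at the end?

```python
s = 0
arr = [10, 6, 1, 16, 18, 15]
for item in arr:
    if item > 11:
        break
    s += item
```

Let's trace through this code step by step.

Initialize: s = 0
Initialize: arr = [10, 6, 1, 16, 18, 15]
Entering loop: for item in arr:

After execution: s = 17
17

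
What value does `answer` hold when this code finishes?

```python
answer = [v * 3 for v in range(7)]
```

Let's trace through this code step by step.

Initialize: answer = [v * 3 for v in range(7)]

After execution: answer = [0, 3, 6, 9, 12, 15, 18]
[0, 3, 6, 9, 12, 15, 18]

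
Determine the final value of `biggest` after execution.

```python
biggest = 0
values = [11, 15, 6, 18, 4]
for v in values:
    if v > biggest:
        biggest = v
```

Let's trace through this code step by step.

Initialize: biggest = 0
Initialize: values = [11, 15, 6, 18, 4]
Entering loop: for v in values:

After execution: biggest = 18
18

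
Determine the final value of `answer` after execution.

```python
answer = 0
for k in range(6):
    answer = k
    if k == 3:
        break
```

Let's trace through this code step by step.

Initialize: answer = 0
Entering loop: for k in range(6):

After execution: answer = 3
3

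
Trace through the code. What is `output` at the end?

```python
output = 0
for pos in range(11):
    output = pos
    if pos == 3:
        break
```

Let's trace through this code step by step.

Initialize: output = 0
Entering loop: for pos in range(11):

After execution: output = 3
3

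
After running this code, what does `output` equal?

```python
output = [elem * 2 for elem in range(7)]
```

Let's trace through this code step by step.

Initialize: output = [elem * 2 for elem in range(7)]

After execution: output = [0, 2, 4, 6, 8, 10, 12]
[0, 2, 4, 6, 8, 10, 12]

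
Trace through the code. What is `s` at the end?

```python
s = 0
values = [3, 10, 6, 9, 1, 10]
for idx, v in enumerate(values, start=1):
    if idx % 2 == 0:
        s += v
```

Let's trace through this code step by step.

Initialize: s = 0
Initialize: values = [3, 10, 6, 9, 1, 10]
Entering loop: for idx, v in enumerate(values, start=1):

After execution: s = 29
29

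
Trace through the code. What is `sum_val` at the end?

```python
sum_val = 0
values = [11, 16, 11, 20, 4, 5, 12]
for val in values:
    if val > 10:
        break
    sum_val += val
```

Let's trace through this code step by step.

Initialize: sum_val = 0
Initialize: values = [11, 16, 11, 20, 4, 5, 12]
Entering loop: for val in values:

After execution: sum_val = 0
0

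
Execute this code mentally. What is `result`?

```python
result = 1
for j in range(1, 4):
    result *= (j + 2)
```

Let's trace through this code step by step.

Initialize: result = 1
Entering loop: for j in range(1, 4):

After execution: result = 60
60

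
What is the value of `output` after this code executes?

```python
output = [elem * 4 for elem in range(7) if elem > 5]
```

Let's trace through this code step by step.

Initialize: output = [elem * 4 for elem in range(7) if elem > 5]

After execution: output = [24]
[24]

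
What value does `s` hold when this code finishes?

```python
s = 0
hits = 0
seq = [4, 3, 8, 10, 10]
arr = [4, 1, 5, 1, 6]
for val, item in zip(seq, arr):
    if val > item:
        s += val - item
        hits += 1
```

Let's trace through this code step by step.

Initialize: s = 0
Initialize: hits = 0
Initialize: seq = [4, 3, 8, 10, 10]
Initialize: arr = [4, 1, 5, 1, 6]
Entering loop: for val, item in zip(seq, arr):

After execution: s = 18
18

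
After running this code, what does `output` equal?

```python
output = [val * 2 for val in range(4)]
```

Let's trace through this code step by step.

Initialize: output = [val * 2 for val in range(4)]

After execution: output = [0, 2, 4, 6]
[0, 2, 4, 6]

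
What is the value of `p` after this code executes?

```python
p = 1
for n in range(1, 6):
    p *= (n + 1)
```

Let's trace through this code step by step.

Initialize: p = 1
Entering loop: for n in range(1, 6):

After execution: p = 720
720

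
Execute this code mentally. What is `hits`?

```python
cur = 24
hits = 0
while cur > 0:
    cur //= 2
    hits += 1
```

Let's trace through this code step by step.

Initialize: cur = 24
Initialize: hits = 0
Entering loop: while cur > 0:

After execution: hits = 5
5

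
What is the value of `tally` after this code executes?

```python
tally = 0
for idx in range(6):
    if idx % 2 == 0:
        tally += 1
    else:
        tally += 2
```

Let's trace through this code step by step.

Initialize: tally = 0
Entering loop: for idx in range(6):

After execution: tally = 9
9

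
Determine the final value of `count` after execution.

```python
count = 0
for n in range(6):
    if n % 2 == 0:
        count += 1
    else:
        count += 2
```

Let's trace through this code step by step.

Initialize: count = 0
Entering loop: for n in range(6):

After execution: count = 9
9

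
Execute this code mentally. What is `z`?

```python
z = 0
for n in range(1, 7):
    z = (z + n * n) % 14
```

Let's trace through this code step by step.

Initialize: z = 0
Entering loop: for n in range(1, 7):

After execution: z = 7
7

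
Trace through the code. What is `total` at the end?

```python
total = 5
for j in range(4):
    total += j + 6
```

Let's trace through this code step by step.

Initialize: total = 5
Entering loop: for j in range(4):

After execution: total = 35
35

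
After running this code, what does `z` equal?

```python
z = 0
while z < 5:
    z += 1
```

Let's trace through this code step by step.

Initialize: z = 0
Entering loop: while z < 5:

After execution: z = 5
5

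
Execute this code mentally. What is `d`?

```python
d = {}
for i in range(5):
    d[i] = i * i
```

Let's trace through this code step by step.

Initialize: d = {}
Entering loop: for i in range(5):

After execution: d = {0: 0, 1: 1, 2: 4, 3: 9, 4: 16}
{0: 0, 1: 1, 2: 4, 3: 9, 4: 16}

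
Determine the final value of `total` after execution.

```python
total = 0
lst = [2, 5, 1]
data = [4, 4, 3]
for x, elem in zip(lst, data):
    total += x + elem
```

Let's trace through this code step by step.

Initialize: total = 0
Initialize: lst = [2, 5, 1]
Initialize: data = [4, 4, 3]
Entering loop: for x, elem in zip(lst, data):

After execution: total = 19
19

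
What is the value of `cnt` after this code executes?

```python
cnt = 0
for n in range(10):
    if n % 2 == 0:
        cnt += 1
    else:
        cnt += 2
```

Let's trace through this code step by step.

Initialize: cnt = 0
Entering loop: for n in range(10):

After execution: cnt = 15
15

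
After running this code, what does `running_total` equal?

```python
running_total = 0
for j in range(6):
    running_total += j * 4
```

Let's trace through this code step by step.

Initialize: running_total = 0
Entering loop: for j in range(6):

After execution: running_total = 60
60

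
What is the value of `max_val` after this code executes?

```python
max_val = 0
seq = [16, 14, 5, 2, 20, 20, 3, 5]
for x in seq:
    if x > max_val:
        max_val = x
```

Let's trace through this code step by step.

Initialize: max_val = 0
Initialize: seq = [16, 14, 5, 2, 20, 20, 3, 5]
Entering loop: for x in seq:

After execution: max_val = 20
20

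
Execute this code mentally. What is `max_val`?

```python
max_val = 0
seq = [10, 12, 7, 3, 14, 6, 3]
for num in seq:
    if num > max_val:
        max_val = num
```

Let's trace through this code step by step.

Initialize: max_val = 0
Initialize: seq = [10, 12, 7, 3, 14, 6, 3]
Entering loop: for num in seq:

After execution: max_val = 14
14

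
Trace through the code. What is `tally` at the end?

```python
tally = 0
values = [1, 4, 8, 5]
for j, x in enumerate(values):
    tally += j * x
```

Let's trace through this code step by step.

Initialize: tally = 0
Initialize: values = [1, 4, 8, 5]
Entering loop: for j, x in enumerate(values):

After execution: tally = 35
35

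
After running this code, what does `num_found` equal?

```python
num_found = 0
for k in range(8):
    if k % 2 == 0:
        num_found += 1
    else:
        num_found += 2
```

Let's trace through this code step by step.

Initialize: num_found = 0
Entering loop: for k in range(8):

After execution: num_found = 12
12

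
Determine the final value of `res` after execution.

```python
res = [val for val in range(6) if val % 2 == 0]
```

Let's trace through this code step by step.

Initialize: res = [val for val in range(6) if val % 2 == 0]

After execution: res = [0, 2, 4]
[0, 2, 4]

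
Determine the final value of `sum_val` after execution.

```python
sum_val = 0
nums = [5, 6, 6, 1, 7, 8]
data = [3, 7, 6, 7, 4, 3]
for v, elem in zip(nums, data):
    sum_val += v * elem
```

Let's trace through this code step by step.

Initialize: sum_val = 0
Initialize: nums = [5, 6, 6, 1, 7, 8]
Initialize: data = [3, 7, 6, 7, 4, 3]
Entering loop: for v, elem in zip(nums, data):

After execution: sum_val = 152
152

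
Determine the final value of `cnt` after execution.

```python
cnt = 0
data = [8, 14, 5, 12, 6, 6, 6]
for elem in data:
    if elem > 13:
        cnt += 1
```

Let's trace through this code step by step.

Initialize: cnt = 0
Initialize: data = [8, 14, 5, 12, 6, 6, 6]
Entering loop: for elem in data:

After execution: cnt = 1
1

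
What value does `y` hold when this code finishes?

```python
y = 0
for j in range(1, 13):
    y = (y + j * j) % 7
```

Let's trace through this code step by step.

Initialize: y = 0
Entering loop: for j in range(1, 13):

After execution: y = 6
6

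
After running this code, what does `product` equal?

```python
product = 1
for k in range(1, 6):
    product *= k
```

Let's trace through this code step by step.

Initialize: product = 1
Entering loop: for k in range(1, 6):

After execution: product = 120
120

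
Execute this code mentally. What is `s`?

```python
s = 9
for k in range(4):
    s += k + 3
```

Let's trace through this code step by step.

Initialize: s = 9
Entering loop: for k in range(4):

After execution: s = 27
27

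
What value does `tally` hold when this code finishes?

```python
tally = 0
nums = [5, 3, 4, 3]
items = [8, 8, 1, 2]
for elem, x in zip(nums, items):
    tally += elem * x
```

Let's trace through this code step by step.

Initialize: tally = 0
Initialize: nums = [5, 3, 4, 3]
Initialize: items = [8, 8, 1, 2]
Entering loop: for elem, x in zip(nums, items):

After execution: tally = 74
74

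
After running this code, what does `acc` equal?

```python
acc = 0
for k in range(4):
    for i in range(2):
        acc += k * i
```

Let's trace through this code step by step.

Initialize: acc = 0
Entering loop: for k in range(4):

After execution: acc = 6
6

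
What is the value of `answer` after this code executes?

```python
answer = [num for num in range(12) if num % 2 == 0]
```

Let's trace through this code step by step.

Initialize: answer = [num for num in range(12) if num % 2 == 0]

After execution: answer = [0, 2, 4, 6, 8, 10]
[0, 2, 4, 6, 8, 10]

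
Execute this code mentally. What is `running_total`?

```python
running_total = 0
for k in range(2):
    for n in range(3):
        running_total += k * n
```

Let's trace through this code step by step.

Initialize: running_total = 0
Entering loop: for k in range(2):

After execution: running_total = 3
3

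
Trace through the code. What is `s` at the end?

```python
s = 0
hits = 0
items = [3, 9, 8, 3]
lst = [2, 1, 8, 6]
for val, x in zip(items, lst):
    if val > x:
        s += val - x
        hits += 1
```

Let's trace through this code step by step.

Initialize: s = 0
Initialize: hits = 0
Initialize: items = [3, 9, 8, 3]
Initialize: lst = [2, 1, 8, 6]
Entering loop: for val, x in zip(items, lst):

After execution: s = 9
9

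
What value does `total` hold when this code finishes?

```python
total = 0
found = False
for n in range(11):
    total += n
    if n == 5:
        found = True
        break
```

Let's trace through this code step by step.

Initialize: total = 0
Initialize: found = False
Entering loop: for n in range(11):

After execution: total = 15
15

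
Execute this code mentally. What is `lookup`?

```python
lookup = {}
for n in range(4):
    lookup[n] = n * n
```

Let's trace through this code step by step.

Initialize: lookup = {}
Entering loop: for n in range(4):

After execution: lookup = {0: 0, 1: 1, 2: 4, 3: 9}
{0: 0, 1: 1, 2: 4, 3: 9}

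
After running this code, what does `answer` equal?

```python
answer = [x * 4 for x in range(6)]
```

Let's trace through this code step by step.

Initialize: answer = [x * 4 for x in range(6)]

After execution: answer = [0, 4, 8, 12, 16, 20]
[0, 4, 8, 12, 16, 20]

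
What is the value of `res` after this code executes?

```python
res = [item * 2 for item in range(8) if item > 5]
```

Let's trace through this code step by step.

Initialize: res = [item * 2 for item in range(8) if item > 5]

After execution: res = [12, 14]
[12, 14]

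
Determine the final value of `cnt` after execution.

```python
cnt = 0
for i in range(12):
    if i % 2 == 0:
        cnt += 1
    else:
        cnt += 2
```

Let's trace through this code step by step.

Initialize: cnt = 0
Entering loop: for i in range(12):

After execution: cnt = 18
18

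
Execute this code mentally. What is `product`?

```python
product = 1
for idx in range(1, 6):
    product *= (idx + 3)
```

Let's trace through this code step by step.

Initialize: product = 1
Entering loop: for idx in range(1, 6):

After execution: product = 6720
6720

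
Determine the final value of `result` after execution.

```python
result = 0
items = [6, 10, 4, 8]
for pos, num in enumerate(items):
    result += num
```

Let's trace through this code step by step.

Initialize: result = 0
Initialize: items = [6, 10, 4, 8]
Entering loop: for pos, num in enumerate(items):

After execution: result = 28
28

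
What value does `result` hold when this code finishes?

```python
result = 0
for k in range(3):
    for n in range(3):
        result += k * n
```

Let's trace through this code step by step.

Initialize: result = 0
Entering loop: for k in range(3):

After execution: result = 9
9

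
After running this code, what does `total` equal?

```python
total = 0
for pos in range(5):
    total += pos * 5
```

Let's trace through this code step by step.

Initialize: total = 0
Entering loop: for pos in range(5):

After execution: total = 50
50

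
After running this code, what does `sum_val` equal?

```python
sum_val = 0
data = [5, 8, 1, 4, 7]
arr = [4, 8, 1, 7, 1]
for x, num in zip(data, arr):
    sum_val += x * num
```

Let's trace through this code step by step.

Initialize: sum_val = 0
Initialize: data = [5, 8, 1, 4, 7]
Initialize: arr = [4, 8, 1, 7, 1]
Entering loop: for x, num in zip(data, arr):

After execution: sum_val = 120
120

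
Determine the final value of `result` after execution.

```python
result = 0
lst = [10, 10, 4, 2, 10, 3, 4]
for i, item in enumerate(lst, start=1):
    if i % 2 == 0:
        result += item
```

Let's trace through this code step by step.

Initialize: result = 0
Initialize: lst = [10, 10, 4, 2, 10, 3, 4]
Entering loop: for i, item in enumerate(lst, start=1):

After execution: result = 15
15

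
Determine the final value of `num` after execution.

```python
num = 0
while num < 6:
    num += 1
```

Let's trace through this code step by step.

Initialize: num = 0
Entering loop: while num < 6:

After execution: num = 6
6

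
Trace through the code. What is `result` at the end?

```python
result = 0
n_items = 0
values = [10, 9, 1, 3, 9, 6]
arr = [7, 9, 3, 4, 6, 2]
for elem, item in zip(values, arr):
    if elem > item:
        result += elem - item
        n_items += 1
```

Let's trace through this code step by step.

Initialize: result = 0
Initialize: n_items = 0
Initialize: values = [10, 9, 1, 3, 9, 6]
Initialize: arr = [7, 9, 3, 4, 6, 2]
Entering loop: for elem, item in zip(values, arr):

After execution: result = 10
10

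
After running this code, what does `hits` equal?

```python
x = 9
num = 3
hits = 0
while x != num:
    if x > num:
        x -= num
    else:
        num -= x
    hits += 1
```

Let's trace through this code step by step.

Initialize: x = 9
Initialize: num = 3
Initialize: hits = 0
Entering loop: while x != num:

After execution: hits = 2
2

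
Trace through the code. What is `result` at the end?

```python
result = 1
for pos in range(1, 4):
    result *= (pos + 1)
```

Let's trace through this code step by step.

Initialize: result = 1
Entering loop: for pos in range(1, 4):

After execution: result = 24
24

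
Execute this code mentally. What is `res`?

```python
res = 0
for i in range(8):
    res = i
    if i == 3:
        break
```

Let's trace through this code step by step.

Initialize: res = 0
Entering loop: for i in range(8):

After execution: res = 3
3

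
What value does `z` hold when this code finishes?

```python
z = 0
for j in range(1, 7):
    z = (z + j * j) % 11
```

Let's trace through this code step by step.

Initialize: z = 0
Entering loop: for j in range(1, 7):

After execution: z = 3
3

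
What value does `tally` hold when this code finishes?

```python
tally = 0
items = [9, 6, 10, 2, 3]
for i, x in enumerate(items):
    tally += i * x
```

Let's trace through this code step by step.

Initialize: tally = 0
Initialize: items = [9, 6, 10, 2, 3]
Entering loop: for i, x in enumerate(items):

After execution: tally = 44
44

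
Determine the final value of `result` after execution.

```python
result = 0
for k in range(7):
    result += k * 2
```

Let's trace through this code step by step.

Initialize: result = 0
Entering loop: for k in range(7):

After execution: result = 42
42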